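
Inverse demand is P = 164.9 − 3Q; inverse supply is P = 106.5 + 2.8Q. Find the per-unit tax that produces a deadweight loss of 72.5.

Competitive equilibrium: 164.9 − 3Q = 106.5 + 2.8Q → Q* = 10.069, P* = 134.6931.
A tax t gives ΔQ = t/5.8 and wedge t, so DWL = t²/11.6.
t²/11.6 = 72.5 → t² = 841 → t = 29.

29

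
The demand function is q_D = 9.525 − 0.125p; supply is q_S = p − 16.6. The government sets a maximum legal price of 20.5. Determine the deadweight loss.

33.35

In inverse form: demand p = 76.2 − 8q, supply p = 16.6 + q.
Competitive equilibrium: 76.2 − 8q = 16.6 + q → q* = 6.6222, p* = 23.2222.
At the ceiling p = 20.5, quantity supplied = (20.5 − 16.6)/1 = 3.9.
Willingness to pay at q' = 3.9: 76.2 − 8·3.9 = 45.
Δq = 6.6222 − 3.9 = 2.7222; wedge = 45 − 20.5 = 24.5.
The triangle = ½ × 2.7222 × 24.5 = 33.35.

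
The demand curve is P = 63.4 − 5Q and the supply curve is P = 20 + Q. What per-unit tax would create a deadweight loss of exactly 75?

30

Competitive equilibrium: 63.4 − 5Q = 20 + Q → Q* = 7.2333, P* = 27.2333.
A tax t gives ΔQ = t/6 and wedge t, so DWL = t²/12.
t²/12 = 75 → t² = 900 → t = 30.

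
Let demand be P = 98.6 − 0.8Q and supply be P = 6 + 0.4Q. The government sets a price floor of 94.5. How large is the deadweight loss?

Competitive equilibrium: 98.6 − 0.8Q = 6 + 0.4Q → Q* = 77.1667, P* = 36.8667.
At the floor P = 94.5, quantity demanded = (98.6 − 94.5)/0.8 = 5.125.
Sellers' marginal cost at Q' = 5.125: 6 + 0.4·5.125 = 8.05.
ΔQ = 77.1667 − 5.125 = 72.0417; wedge = 94.5 − 8.05 = 86.45.
Welfare loss = ½ × 72.0417 × 86.45 = 3114.

3114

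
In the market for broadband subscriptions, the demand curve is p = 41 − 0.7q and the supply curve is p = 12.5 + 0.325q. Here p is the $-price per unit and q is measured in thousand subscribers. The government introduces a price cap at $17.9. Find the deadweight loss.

Competitive equilibrium: 41 − 0.7q = 12.5 + 0.325q → q* = 27.8049, p* = 21.5366.
At the ceiling p = 17.9, quantity supplied = (17.9 − 12.5)/0.325 = 16.6154.
Willingness to pay at q' = 16.6154: 41 − 0.7·16.6154 = 29.3692.
Δq = 27.8049 − 16.6154 = 11.1895; wedge = 29.3692 − 17.9 = 11.4692.
Deadweight loss = ½ × 11.1895 × 11.4692 = $64.17 thousand.

$64.17 thousand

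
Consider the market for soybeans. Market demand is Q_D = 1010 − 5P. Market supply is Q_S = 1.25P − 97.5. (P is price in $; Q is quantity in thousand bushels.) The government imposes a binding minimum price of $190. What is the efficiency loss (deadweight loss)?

In inverse form: demand P = 202 − 0.2Q, supply P = 78 + 0.8Q.
Competitive equilibrium: 202 − 0.2Q = 78 + 0.8Q → Q* = 124, P* = 177.2.
At the floor P = 190, quantity demanded = (202 − 190)/0.2 = 60.
Sellers' marginal cost at Q' = 60: 78 + 0.8·60 = 126.
ΔQ = 124 − 60 = 64; wedge = 190 − 126 = 64.
Deadweight loss = ½ × 64 × 64 = $2048 thousand.

$2048 thousand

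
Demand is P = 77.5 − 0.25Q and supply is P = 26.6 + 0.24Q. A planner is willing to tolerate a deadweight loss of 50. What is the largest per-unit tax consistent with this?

7

Competitive equilibrium: 77.5 − 0.25Q = 26.6 + 0.24Q → Q* = 103.8776, P* = 51.5306.
A tax t gives ΔQ = t/0.49 and wedge t, so DWL = t²/0.98.
t²/0.98 = 50 → t² = 49 → t = 7.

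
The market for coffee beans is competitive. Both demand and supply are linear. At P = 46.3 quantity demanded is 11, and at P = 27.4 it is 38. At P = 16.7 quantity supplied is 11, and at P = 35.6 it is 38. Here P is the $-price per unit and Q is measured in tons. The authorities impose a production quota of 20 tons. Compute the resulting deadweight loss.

$103.21

Demand slope = (27.4 − 46.3)/(38 − 11) = −0.7, so P = 54 − 0.7Q.
Supply slope = (35.6 − 16.7)/(38 − 11) = 0.7, so P = 9 + 0.7Q.
Competitive equilibrium: 54 − 0.7Q = 9 + 0.7Q → Q* = 32.1429, P* = 31.5.
At Q = 20: demand price = 54 − 0.7·20 = 40; supply price = 9 + 0.7·20 = 23.
ΔQ = 32.1429 − 20 = 12.1429; wedge = 40 − 23 = 17.
The triangle = ½ × 12.1429 × 17 = $103.21.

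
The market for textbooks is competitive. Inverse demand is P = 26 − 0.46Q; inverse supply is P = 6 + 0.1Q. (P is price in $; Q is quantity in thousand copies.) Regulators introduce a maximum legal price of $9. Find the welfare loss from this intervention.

Competitive equilibrium: 26 − 0.46Q = 6 + 0.1Q → Q* = 35.7143, P* = 9.5714.
At the ceiling P = 9, quantity supplied = (9 − 6)/0.1 = 30.
Willingness to pay at Q' = 30: 26 − 0.46·30 = 12.2.
ΔQ = 35.7143 − 30 = 5.7143; wedge = 12.2 − 9 = 3.2.
DWL = ½ × 5.7143 × 3.2 = $9.14 thousand.

$9.14 thousand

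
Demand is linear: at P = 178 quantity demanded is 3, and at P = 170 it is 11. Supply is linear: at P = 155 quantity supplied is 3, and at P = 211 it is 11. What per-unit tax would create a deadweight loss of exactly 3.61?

7.6

Demand slope = (170 − 178)/(11 − 3) = −1, so P = 181 − Q.
Supply slope = (211 − 155)/(11 − 3) = 7, so P = 134 + 7Q.
Competitive equilibrium: 181 − Q = 134 + 7Q → Q* = 5.875, P* = 175.125.
A tax t gives ΔQ = t/8 and wedge t, so DWL = t²/16.
t²/16 = 3.61 → t² = 57.76 → t = 7.6.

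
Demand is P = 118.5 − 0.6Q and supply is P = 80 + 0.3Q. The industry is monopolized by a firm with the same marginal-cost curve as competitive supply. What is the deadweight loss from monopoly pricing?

Competitive equilibrium: 118.5 − 0.6Q = 80 + 0.3Q → Q* = 42.7778, P* = 92.8333.
Marginal revenue: MR = 118.5 − 1.2Q. Set MR = MC: 118.5 − 1.2Q = 80 + 0.3Q → Q_m = 25.6667.
Price P_m = 118.5 − 0.6·25.6667 = 103.1; MC(Q_m) = 80 + 0.3·25.6667 = 87.7.
Competitive Q* = 42.7778, so ΔQ = 17.1111; wedge = 103.1 − 87.7 = 15.4.
Deadweight loss = ½ × 17.1111 × 15.4 = 131.76.

131.76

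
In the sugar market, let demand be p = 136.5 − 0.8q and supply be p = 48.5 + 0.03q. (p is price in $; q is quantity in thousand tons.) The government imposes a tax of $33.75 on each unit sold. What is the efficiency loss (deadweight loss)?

Competitive equilibrium: 136.5 − 0.8q = 48.5 + 0.03q → q* = 106.0241, p* = 51.6807.
With the tax, the buyer price exceeds the seller price by 33.75: (136.5 − 0.8q) − (48.5 + 0.03q) = 33.75 → q' = 65.3614.
Δq = 106.0241 − 65.3614 = 40.6627; the wedge equals the tax, 33.75.
Welfare loss = ½ × 40.6627 × 33.75 = $686.18 thousand.

$686.18 thousand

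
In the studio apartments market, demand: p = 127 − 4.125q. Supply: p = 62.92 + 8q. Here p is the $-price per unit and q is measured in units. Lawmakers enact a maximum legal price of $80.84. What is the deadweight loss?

$56.21

Competitive equilibrium: 127 − 4.125q = 62.92 + 8q → q* = 5.2849, p* = 105.1996.
At the ceiling p = 80.84, quantity supplied = (80.84 − 62.92)/8 = 2.24.
Willingness to pay at q' = 2.24: 127 − 4.125·2.24 = 117.76.
Δq = 5.2849 − 2.24 = 3.0449; wedge = 117.76 − 80.84 = 36.92.
Deadweight loss = ½ × 3.0449 × 36.92 = $56.21.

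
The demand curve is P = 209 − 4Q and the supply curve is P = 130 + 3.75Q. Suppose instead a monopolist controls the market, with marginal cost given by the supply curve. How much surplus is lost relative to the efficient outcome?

46.66

Competitive equilibrium: 209 − 4Q = 130 + 3.75Q → Q* = 10.1935, P* = 168.2258.
Marginal revenue: MR = 209 − 8Q. Set MR = MC: 209 − 8Q = 130 + 3.75Q → Q_m = 6.7234.
Price P_m = 209 − 4·6.7234 = 182.1064; MC(Q_m) = 130 + 3.75·6.7234 = 155.2128.
Competitive Q* = 10.1935, so ΔQ = 3.4701; wedge = 182.1064 − 155.2128 = 26.8936.
The triangle = ½ × 3.4701 × 26.8936 = 46.66.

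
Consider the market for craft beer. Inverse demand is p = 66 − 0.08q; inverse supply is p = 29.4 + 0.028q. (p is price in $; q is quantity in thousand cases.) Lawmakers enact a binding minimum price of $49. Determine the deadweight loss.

$862.60 thousand

Competitive equilibrium: 66 − 0.08q = 29.4 + 0.028q → q* = 338.8889, p* = 38.8889.
At the floor p = 49, quantity demanded = (66 − 49)/0.08 = 212.5.
Sellers' marginal cost at q' = 212.5: 29.4 + 0.028·212.5 = 35.35.
Δq = 338.8889 − 212.5 = 126.3889; wedge = 49 − 35.35 = 13.65.
Welfare loss = ½ × 126.3889 × 13.65 = $862.60 thousand.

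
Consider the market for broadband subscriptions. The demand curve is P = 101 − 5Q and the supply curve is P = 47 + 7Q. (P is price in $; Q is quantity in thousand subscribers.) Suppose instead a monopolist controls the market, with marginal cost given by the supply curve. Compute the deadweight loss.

$10.51 thousand

Competitive equilibrium: 101 − 5Q = 47 + 7Q → Q* = 4.5, P* = 78.5.
Marginal revenue: MR = 101 − 10Q. Set MR = MC: 101 − 10Q = 47 + 7Q → Q_m = 3.1765.
Price P_m = 101 − 5·3.1765 = 85.1175; MC(Q_m) = 47 + 7·3.1765 = 69.2355.
Competitive Q* = 4.5, so ΔQ = 1.3235; wedge = 85.1175 − 69.2355 = 15.882.
Welfare loss = ½ × 1.3235 × 15.882 = $10.51 thousand.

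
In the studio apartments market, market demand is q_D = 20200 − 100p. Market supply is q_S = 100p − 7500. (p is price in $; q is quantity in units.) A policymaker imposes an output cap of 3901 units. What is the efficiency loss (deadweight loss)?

In inverse form: demand p = 202 − 0.01q, supply p = 75 + 0.01q.
Competitive equilibrium: 202 − 0.01q = 75 + 0.01q → q* = 6350, p* = 138.5.
At q = 3901: demand price = 202 − 0.01·3901 = 162.99; supply price = 75 + 0.01·3901 = 114.01.
Δq = 6350 − 3901 = 2449; wedge = 162.99 − 114.01 = 48.98.
Deadweight loss = ½ × 2449 × 48.98 = $59976.01.

$59976.01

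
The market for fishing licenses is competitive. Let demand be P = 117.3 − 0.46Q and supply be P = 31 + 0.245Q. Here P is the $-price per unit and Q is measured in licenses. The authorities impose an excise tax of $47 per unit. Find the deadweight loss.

$1566.67

Competitive equilibrium: 117.3 − 0.46Q = 31 + 0.245Q → Q* = 122.4113, P* = 60.9908.
With the tax, the buyer price exceeds the seller price by 47: (117.3 − 0.46Q) − (31 + 0.245Q) = 47 → Q' = 55.7447.
ΔQ = 122.4113 − 55.7447 = 66.6666; the wedge equals the tax, 47.
Welfare loss = ½ × 66.6666 × 47 = $1566.67.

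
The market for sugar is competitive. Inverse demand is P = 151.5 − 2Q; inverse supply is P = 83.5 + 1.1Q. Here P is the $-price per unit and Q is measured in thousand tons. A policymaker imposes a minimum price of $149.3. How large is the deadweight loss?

$672.88 thousand

Competitive equilibrium: 151.5 − 2Q = 83.5 + 1.1Q → Q* = 21.9355, P* = 107.629.
At the floor P = 149.3, quantity demanded = (151.5 − 149.3)/2 = 1.1.
Sellers' marginal cost at Q' = 1.1: 83.5 + 1.1·1.1 = 84.71.
ΔQ = 21.9355 − 1.1 = 20.8355; wedge = 149.3 − 84.71 = 64.59.
DWL = ½ × 20.8355 × 64.59 = $672.88 thousand.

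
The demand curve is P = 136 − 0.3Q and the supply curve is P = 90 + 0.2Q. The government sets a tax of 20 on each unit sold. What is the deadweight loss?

400

Competitive equilibrium: 136 − 0.3Q = 90 + 0.2Q → Q* = 92, P* = 108.4.
With the tax, the buyer price exceeds the seller price by 20: (136 − 0.3Q) − (90 + 0.2Q) = 20 → Q' = 52.
ΔQ = 92 − 52 = 40; the wedge equals the tax, 20.
Welfare loss = ½ × 40 × 20 = 400.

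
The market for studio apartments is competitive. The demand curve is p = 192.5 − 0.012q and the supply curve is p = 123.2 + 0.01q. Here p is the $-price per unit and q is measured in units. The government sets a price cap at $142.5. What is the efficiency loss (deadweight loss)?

Competitive equilibrium: 192.5 − 0.012q = 123.2 + 0.01q → q* = 3150, p* = 154.7.
At the ceiling p = 142.5, quantity supplied = (142.5 − 123.2)/0.01 = 1930.
Willingness to pay at q' = 1930: 192.5 − 0.012·1930 = 169.34.
Δq = 3150 − 1930 = 1220; wedge = 169.34 − 142.5 = 26.84.
Deadweight loss = ½ × 1220 × 26.84 = $16372.40.

$16372.40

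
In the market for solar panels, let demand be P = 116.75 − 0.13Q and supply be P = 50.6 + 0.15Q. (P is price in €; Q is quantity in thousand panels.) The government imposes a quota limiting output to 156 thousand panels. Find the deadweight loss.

€901.61 thousand

Competitive equilibrium: 116.75 − 0.13Q = 50.6 + 0.15Q → Q* = 236.25, P* = 86.0375.
At Q = 156: demand price = 116.75 − 0.13·156 = 96.47; supply price = 50.6 + 0.15·156 = 74.
ΔQ = 236.25 − 156 = 80.25; wedge = 96.47 − 74 = 22.47.
DWL = ½ × 80.25 × 22.47 = €901.61 thousand.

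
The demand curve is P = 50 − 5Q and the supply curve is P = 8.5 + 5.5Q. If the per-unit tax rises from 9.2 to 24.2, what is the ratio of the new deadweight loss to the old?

6.919

Competitive equilibrium: 50 − 5Q = 8.5 + 5.5Q → Q* = 3.9524, P* = 30.2381.
For a per-unit tax t: ΔQ = t/10.5, so DWL = ½·t·(t/10.5) = t²/21.
At t = 9.2: DWL = 4.030. At t = 24.2: DWL = 27.888.
Ratio = (24.2/9.2)² = 6.919.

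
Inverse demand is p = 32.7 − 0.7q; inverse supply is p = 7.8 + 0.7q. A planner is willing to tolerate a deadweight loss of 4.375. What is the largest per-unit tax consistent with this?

Competitive equilibrium: 32.7 − 0.7q = 7.8 + 0.7q → q* = 17.7857, p* = 20.25.
A tax t gives Δq = t/1.4 and wedge t, so DWL = t²/2.8.
t²/2.8 = 4.375 → t² = 12.25 → t = 3.5.

3.5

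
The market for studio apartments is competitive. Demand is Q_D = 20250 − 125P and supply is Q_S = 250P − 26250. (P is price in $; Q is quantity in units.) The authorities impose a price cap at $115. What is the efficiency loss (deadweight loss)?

In inverse form: demand P = 162 − 0.008Q, supply P = 105 + 0.004Q.
Competitive equilibrium: 162 − 0.008Q = 105 + 0.004Q → Q* = 4750, P* = 124.
At the ceiling P = 115, quantity supplied = (115 − 105)/0.004 = 2500.
Willingness to pay at Q' = 2500: 162 − 0.008·2500 = 142.
ΔQ = 4750 − 2500 = 2250; wedge = 142 − 115 = 27.
Welfare loss = ½ × 2250 × 27 = $30375.

$30375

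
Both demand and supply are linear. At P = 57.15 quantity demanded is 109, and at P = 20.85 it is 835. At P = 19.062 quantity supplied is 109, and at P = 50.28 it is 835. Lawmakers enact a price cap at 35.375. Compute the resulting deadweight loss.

42.34

Demand slope = (20.85 − 57.15)/(835 − 109) = −0.05, so P = 62.6 − 0.05Q.
Supply slope = (50.28 − 19.062)/(835 − 109) = 0.043, so P = 14.375 + 0.043Q.
Competitive equilibrium: 62.6 − 0.05Q = 14.375 + 0.043Q → Q* = 518.5484, P* = 36.6726.
At the ceiling P = 35.375, quantity supplied = (35.375 − 14.375)/0.043 = 488.3721.
Willingness to pay at Q' = 488.3721: 62.6 − 0.05·488.3721 = 38.1814.
ΔQ = 518.5484 − 488.3721 = 30.1763; wedge = 38.1814 − 35.375 = 2.8064.
The triangle = ½ × 30.1763 × 2.8064 = 42.34.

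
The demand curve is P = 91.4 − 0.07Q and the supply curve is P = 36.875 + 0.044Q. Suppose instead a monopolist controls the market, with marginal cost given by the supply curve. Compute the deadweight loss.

1887.20

Competitive equilibrium: 91.4 − 0.07Q = 36.875 + 0.044Q → Q* = 478.2895, P* = 57.9197.
Marginal revenue: MR = 91.4 − 0.14Q. Set MR = MC: 91.4 − 0.14Q = 36.875 + 0.044Q → Q_m = 296.3315.
Price P_m = 91.4 − 0.07·296.3315 = 70.6568; MC(Q_m) = 36.875 + 0.044·296.3315 = 49.9136.
Competitive Q* = 478.2895, so ΔQ = 181.958; wedge = 70.6568 − 49.9136 = 20.7432.
Deadweight loss = ½ × 181.958 × 20.7432 = 1887.20.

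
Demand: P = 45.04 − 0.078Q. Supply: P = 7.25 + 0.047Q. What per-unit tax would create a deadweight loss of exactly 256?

Competitive equilibrium: 45.04 − 0.078Q = 7.25 + 0.047Q → Q* = 302.32, P* = 21.459.
A tax t gives ΔQ = t/0.125 and wedge t, so DWL = t²/0.25.
t²/0.25 = 256 → t² = 64 → t = 8.

8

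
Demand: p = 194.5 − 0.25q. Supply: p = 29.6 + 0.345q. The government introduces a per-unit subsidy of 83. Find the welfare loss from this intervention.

Competitive equilibrium: 194.5 − 0.25q = 29.6 + 0.345q → q* = 277.1429, p* = 125.2143.
The subsidy lowers effective supply by 83: p = 0.345q − 53.4.
New quantity: 194.5 − 0.25q = 0.345q − 53.4 → q' = 416.6387.
Overproduction Δq = 416.6387 − 277.1429 = 139.4958; wedge = subsidy = 83.
Welfare loss = ½ × 139.4958 × 83 = 5789.08.

5789.08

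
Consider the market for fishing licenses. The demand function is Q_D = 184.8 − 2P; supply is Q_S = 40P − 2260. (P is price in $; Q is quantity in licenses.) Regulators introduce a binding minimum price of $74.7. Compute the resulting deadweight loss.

$285.53

In inverse form: demand P = 92.4 − 0.5Q, supply P = 56.5 + 0.025Q.
Competitive equilibrium: 92.4 − 0.5Q = 56.5 + 0.025Q → Q* = 68.381, P* = 58.2095.
At the floor P = 74.7, quantity demanded = (92.4 − 74.7)/0.5 = 35.4.
Sellers' marginal cost at Q' = 35.4: 56.5 + 0.025·35.4 = 57.385.
ΔQ = 68.381 − 35.4 = 32.981; wedge = 74.7 − 57.385 = 17.315.
The triangle = ½ × 32.981 × 17.315 = $285.53.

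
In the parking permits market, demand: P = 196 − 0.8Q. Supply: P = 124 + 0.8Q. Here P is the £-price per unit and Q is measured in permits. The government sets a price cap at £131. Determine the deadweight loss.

Competitive equilibrium: 196 − 0.8Q = 124 + 0.8Q → Q* = 45, P* = 160.
At the ceiling P = 131, quantity supplied = (131 − 124)/0.8 = 8.75.
Willingness to pay at Q' = 8.75: 196 − 0.8·8.75 = 189.
ΔQ = 45 − 8.75 = 36.25; wedge = 189 − 131 = 58.
Deadweight loss = ½ × 36.25 × 58 = £1051.25.

£1051.25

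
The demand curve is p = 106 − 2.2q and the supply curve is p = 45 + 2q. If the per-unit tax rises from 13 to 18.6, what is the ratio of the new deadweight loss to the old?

Competitive equilibrium: 106 − 2.2q = 45 + 2q → q* = 14.5238, p* = 74.0476.
For a per-unit tax t: Δq = t/4.2, so DWL = ½·t·(t/4.2) = t²/8.4.
At t = 13: DWL = 20.119. At t = 18.6: DWL = 41.186.
Ratio = (18.6/13)² = 2.047.

2.047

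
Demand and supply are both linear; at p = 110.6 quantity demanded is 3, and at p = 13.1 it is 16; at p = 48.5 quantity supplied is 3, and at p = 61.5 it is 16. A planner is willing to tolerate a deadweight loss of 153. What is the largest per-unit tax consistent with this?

Demand slope = (13.1 − 110.6)/(16 − 3) = −7.5, so p = 133.1 − 7.5q.
Supply slope = (61.5 − 48.5)/(16 − 3) = 1, so p = 45.5 + q.
Competitive equilibrium: 133.1 − 7.5q = 45.5 + q → q* = 10.3059, p* = 55.8059.
A tax t gives Δq = t/8.5 and wedge t, so DWL = t²/17.
t²/17 = 153 → t² = 2601 → t = 51.

51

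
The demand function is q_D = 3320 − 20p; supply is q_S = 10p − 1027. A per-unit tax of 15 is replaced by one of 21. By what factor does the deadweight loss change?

In inverse form: demand p = 166 − 0.05q, supply p = 102.7 + 0.1q.
Competitive equilibrium: 166 − 0.05q = 102.7 + 0.1q → q* = 422, p* = 144.9.
For a per-unit tax t: Δq = t/0.15, so DWL = ½·t·(t/0.15) = t²/0.3.
At t = 15: DWL = 750. At t = 21: DWL = 1470.
Ratio = (21/15)² = 1.96.

1.96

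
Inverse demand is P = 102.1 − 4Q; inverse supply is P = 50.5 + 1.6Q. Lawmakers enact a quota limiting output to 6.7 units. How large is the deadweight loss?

17.70

Competitive equilibrium: 102.1 − 4Q = 50.5 + 1.6Q → Q* = 9.2143, P* = 65.2429.
At Q = 6.7: demand price = 102.1 − 4·6.7 = 75.3; supply price = 50.5 + 1.6·6.7 = 61.22.
ΔQ = 9.2143 − 6.7 = 2.5143; wedge = 75.3 − 61.22 = 14.08.
The triangle = ½ × 2.5143 × 14.08 = 17.70.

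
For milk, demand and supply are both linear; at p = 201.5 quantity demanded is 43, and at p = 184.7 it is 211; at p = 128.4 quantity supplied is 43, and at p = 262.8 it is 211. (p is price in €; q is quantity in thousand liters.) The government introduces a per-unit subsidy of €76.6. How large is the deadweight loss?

Demand slope = (184.7 − 201.5)/(211 − 43) = −0.1, so p = 205.8 − 0.1q.
Supply slope = (262.8 − 128.4)/(211 − 43) = 0.8, so p = 94 + 0.8q.
Competitive equilibrium: 205.8 − 0.1q = 94 + 0.8q → q* = 124.2222, p* = 193.3778.
The subsidy lowers effective supply by 76.6: p = 17.4 + 0.8q.
New quantity: 205.8 − 0.1q = 17.4 + 0.8q → q' = 209.3333.
Overproduction Δq = 209.3333 − 124.2222 = 85.1111; wedge = subsidy = 76.6.
The triangle = ½ × 85.1111 × 76.6 = €3259.76 thousand.

€3259.76 thousand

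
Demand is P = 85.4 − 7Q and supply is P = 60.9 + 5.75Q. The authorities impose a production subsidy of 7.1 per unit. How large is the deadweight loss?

Competitive equilibrium: 85.4 − 7Q = 60.9 + 5.75Q → Q* = 1.9216, P* = 71.949.
The subsidy lowers effective supply by 7.1: P = 53.8 + 5.75Q.
New quantity: 85.4 − 7Q = 53.8 + 5.75Q → Q' = 2.4784.
Overproduction ΔQ = 2.4784 − 1.9216 = 0.5568; wedge = subsidy = 7.1.
Deadweight loss = ½ × 0.5568 × 7.1 = 1.98.

1.98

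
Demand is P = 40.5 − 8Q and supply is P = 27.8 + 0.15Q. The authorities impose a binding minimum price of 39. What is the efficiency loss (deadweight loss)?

7.66

Competitive equilibrium: 40.5 − 8Q = 27.8 + 0.15Q → Q* = 1.5583, P* = 28.0337.
At the floor P = 39, quantity demanded = (40.5 − 39)/8 = 0.1875.
Sellers' marginal cost at Q' = 0.1875: 27.8 + 0.15·0.1875 = 27.8281.
ΔQ = 1.5583 − 0.1875 = 1.3708; wedge = 39 − 27.8281 = 11.1719.
The triangle = ½ × 1.3708 × 11.1719 = 7.66.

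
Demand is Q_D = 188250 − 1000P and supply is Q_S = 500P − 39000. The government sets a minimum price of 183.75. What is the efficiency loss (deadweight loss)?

In inverse form: demand P = 188.25 − 0.001Q, supply P = 78 + 0.002Q.
Competitive equilibrium: 188.25 − 0.001Q = 78 + 0.002Q → Q* = 36750, P* = 151.5.
At the floor P = 183.75, quantity demanded = (188.25 − 183.75)/0.001 = 4500.
Sellers' marginal cost at Q' = 4500: 78 + 0.002·4500 = 87.
ΔQ = 36750 − 4500 = 32250; wedge = 183.75 − 87 = 96.75.
The triangle = ½ × 32250 × 96.75 = 1560093.75.

1560093.75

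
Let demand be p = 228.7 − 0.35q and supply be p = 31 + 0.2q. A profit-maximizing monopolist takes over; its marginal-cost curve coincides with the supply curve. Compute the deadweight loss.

Competitive equilibrium: 228.7 − 0.35q = 31 + 0.2q → q* = 359.4545, p* = 102.8909.
Marginal revenue: MR = 228.7 − 0.7q. Set MR = MC: 228.7 − 0.7q = 31 + 0.2q → q_m = 219.6667.
Price p_m = 228.7 − 0.35·219.6667 = 151.8167; MC(q_m) = 31 + 0.2·219.6667 = 74.9333.
Competitive q* = 359.4545, so Δq = 139.7878; wedge = 151.8167 − 74.9333 = 76.8834.
DWL = ½ × 139.7878 × 76.8834 = 5373.68.

5373.68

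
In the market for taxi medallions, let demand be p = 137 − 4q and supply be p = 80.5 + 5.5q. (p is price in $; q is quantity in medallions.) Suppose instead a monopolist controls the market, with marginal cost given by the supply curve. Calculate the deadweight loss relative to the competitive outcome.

$14.75

Competitive equilibrium: 137 − 4q = 80.5 + 5.5q → q* = 5.9474, p* = 113.2105.
Marginal revenue: MR = 137 − 8q. Set MR = MC: 137 − 8q = 80.5 + 5.5q → q_m = 4.1852.
Price p_m = 137 − 4·4.1852 = 120.2592; MC(q_m) = 80.5 + 5.5·4.1852 = 103.5186.
Competitive q* = 5.9474, so Δq = 1.7622; wedge = 120.2592 − 103.5186 = 16.7406.
Deadweight loss = ½ × 1.7622 × 16.7406 = $14.75.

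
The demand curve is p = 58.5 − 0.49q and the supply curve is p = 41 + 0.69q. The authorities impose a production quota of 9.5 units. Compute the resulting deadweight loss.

Competitive equilibrium: 58.5 − 0.49q = 41 + 0.69q → q* = 14.8305, p* = 51.2331.
At q = 9.5: demand price = 58.5 − 0.49·9.5 = 53.845; supply price = 41 + 0.69·9.5 = 47.555.
Δq = 14.8305 − 9.5 = 5.3305; wedge = 53.845 − 47.555 = 6.29.
Welfare loss = ½ × 5.3305 × 6.29 = 16.76.

16.76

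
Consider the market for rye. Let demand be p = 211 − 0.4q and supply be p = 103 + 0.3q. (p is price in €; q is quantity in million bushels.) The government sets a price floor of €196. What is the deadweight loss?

Competitive equilibrium: 211 − 0.4q = 103 + 0.3q → q* = 154.2857, p* = 149.2857.
At the floor p = 196, quantity demanded = (211 − 196)/0.4 = 37.5.
Sellers' marginal cost at q' = 37.5: 103 + 0.3·37.5 = 114.25.
Δq = 154.2857 − 37.5 = 116.7857; wedge = 196 − 114.25 = 81.75.
Welfare loss = ½ × 116.7857 × 81.75 = €4773.62 million.

€4773.62 million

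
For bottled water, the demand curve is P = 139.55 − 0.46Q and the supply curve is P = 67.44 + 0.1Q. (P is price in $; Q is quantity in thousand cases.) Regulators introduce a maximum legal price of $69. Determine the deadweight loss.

$3585.95 thousand

Competitive equilibrium: 139.55 − 0.46Q = 67.44 + 0.1Q → Q* = 128.7679, P* = 80.3168.
At the ceiling P = 69, quantity supplied = (69 − 67.44)/0.1 = 15.6.
Willingness to pay at Q' = 15.6: 139.55 − 0.46·15.6 = 132.374.
ΔQ = 128.7679 − 15.6 = 113.1679; wedge = 132.374 − 69 = 63.374.
DWL = ½ × 113.1679 × 63.374 = $3585.95 thousand.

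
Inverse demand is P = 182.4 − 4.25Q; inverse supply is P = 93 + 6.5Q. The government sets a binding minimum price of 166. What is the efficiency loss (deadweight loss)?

Competitive equilibrium: 182.4 − 4.25Q = 93 + 6.5Q → Q* = 8.3163, P* = 147.0558.
At the floor P = 166, quantity demanded = (182.4 − 166)/4.25 = 3.8588.
Sellers' marginal cost at Q' = 3.8588: 93 + 6.5·3.8588 = 118.0822.
ΔQ = 8.3163 − 3.8588 = 4.4575; wedge = 166 − 118.0822 = 47.9178.
The triangle = ½ × 4.4575 × 47.9178 = 106.80.

106.80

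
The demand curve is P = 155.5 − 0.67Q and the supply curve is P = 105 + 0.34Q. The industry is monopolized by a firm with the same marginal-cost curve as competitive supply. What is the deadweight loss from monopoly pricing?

Competitive equilibrium: 155.5 − 0.67Q = 105 + 0.34Q → Q* = 50, P* = 122.
Marginal revenue: MR = 155.5 − 1.34Q. Set MR = MC: 155.5 − 1.34Q = 105 + 0.34Q → Q_m = 30.0595.
Price P_m = 155.5 − 0.67·30.0595 = 135.3601; MC(Q_m) = 105 + 0.34·30.0595 = 115.2202.
Competitive Q* = 50, so ΔQ = 19.9405; wedge = 135.3601 − 115.2202 = 20.1399.
Welfare loss = ½ × 19.9405 × 20.1399 = 200.80.

200.80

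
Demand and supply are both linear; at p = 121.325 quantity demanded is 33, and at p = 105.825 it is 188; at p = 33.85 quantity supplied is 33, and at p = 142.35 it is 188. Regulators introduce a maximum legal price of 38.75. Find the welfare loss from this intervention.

Demand slope = (105.825 − 121.325)/(188 − 33) = −0.1, so p = 124.625 − 0.1q.
Supply slope = (142.35 − 33.85)/(188 − 33) = 0.7, so p = 10.75 + 0.7q.
Competitive equilibrium: 124.625 − 0.1q = 10.75 + 0.7q → q* = 142.3438, p* = 110.3906.
At the ceiling p = 38.75, quantity supplied = (38.75 − 10.75)/0.7 = 40.
Willingness to pay at q' = 40: 124.625 − 0.1·40 = 120.625.
Δq = 142.3438 − 40 = 102.3438; wedge = 120.625 − 38.75 = 81.875.
Deadweight loss = ½ × 102.3438 × 81.875 = 4189.70.

4189.70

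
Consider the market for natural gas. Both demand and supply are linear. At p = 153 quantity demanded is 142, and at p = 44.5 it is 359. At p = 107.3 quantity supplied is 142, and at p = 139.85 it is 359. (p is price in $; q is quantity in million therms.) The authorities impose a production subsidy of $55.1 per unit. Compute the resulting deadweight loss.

Demand slope = (44.5 − 153)/(359 − 142) = −0.5, so p = 224 − 0.5q.
Supply slope = (139.85 − 107.3)/(359 − 142) = 0.15, so p = 86 + 0.15q.
Competitive equilibrium: 224 − 0.5q = 86 + 0.15q → q* = 212.3077, p* = 117.8462.
The subsidy lowers effective supply by 55.1: p = 30.9 + 0.15q.
New quantity: 224 − 0.5q = 30.9 + 0.15q → q' = 297.0769.
Overproduction Δq = 297.0769 − 212.3077 = 84.7692; wedge = subsidy = 55.1.
DWL = ½ × 84.7692 × 55.1 = $2335.39 million.

$2335.39 million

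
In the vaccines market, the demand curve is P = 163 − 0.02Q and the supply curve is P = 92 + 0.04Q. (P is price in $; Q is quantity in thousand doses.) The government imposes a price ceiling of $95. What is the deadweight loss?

Competitive equilibrium: 163 − 0.02Q = 92 + 0.04Q → Q* = 1183.3333, P* = 139.3333.
At the ceiling P = 95, quantity supplied = (95 − 92)/0.04 = 75.
Willingness to pay at Q' = 75: 163 − 0.02·75 = 161.5.
ΔQ = 1183.3333 − 75 = 1108.3333; wedge = 161.5 − 95 = 66.5.
The triangle = ½ × 1108.3333 × 66.5 = $36852.08 thousand.

$36852.08 thousand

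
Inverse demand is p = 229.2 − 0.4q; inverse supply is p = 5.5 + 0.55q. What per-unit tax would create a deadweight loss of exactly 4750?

95

Competitive equilibrium: 229.2 − 0.4q = 5.5 + 0.55q → q* = 235.4737, p* = 135.0105.
A tax t gives Δq = t/0.95 and wedge t, so DWL = t²/1.9.
t²/1.9 = 4750 → t² = 9025 → t = 95.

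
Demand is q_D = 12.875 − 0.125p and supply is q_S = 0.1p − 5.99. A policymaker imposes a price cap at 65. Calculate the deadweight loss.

In inverse form: demand p = 103 − 8q, supply p = 59.9 + 10q.
Competitive equilibrium: 103 − 8q = 59.9 + 10q → q* = 2.3944, p* = 83.8444.
At the ceiling p = 65, quantity supplied = (65 − 59.9)/10 = 0.51.
Willingness to pay at q' = 0.51: 103 − 8·0.51 = 98.92.
Δq = 2.3944 − 0.51 = 1.8844; wedge = 98.92 − 65 = 33.92.
The triangle = ½ × 1.8844 × 33.92 = 31.96.

31.96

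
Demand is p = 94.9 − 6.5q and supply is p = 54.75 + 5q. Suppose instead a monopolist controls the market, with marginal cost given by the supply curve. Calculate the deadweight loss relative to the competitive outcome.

9.14

Competitive equilibrium: 94.9 − 6.5q = 54.75 + 5q → q* = 3.4913, p* = 72.2065.
Marginal revenue: MR = 94.9 − 13q. Set MR = MC: 94.9 − 13q = 54.75 + 5q → q_m = 2.2306.
Price p_m = 94.9 − 6.5·2.2306 = 80.4011; MC(q_m) = 54.75 + 5·2.2306 = 65.903.
Competitive q* = 3.4913, so Δq = 1.2607; wedge = 80.4011 − 65.903 = 14.4981.
Deadweight loss = ½ × 1.2607 × 14.4981 = 9.14.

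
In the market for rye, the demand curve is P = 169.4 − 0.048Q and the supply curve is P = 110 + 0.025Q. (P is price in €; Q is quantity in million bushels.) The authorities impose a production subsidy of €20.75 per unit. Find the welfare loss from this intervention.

€2949.06 million

Competitive equilibrium: 169.4 − 0.048Q = 110 + 0.025Q → Q* = 813.6986, P* = 130.3425.
The subsidy lowers effective supply by 20.75: P = 89.25 + 0.025Q.
New quantity: 169.4 − 0.048Q = 89.25 + 0.025Q → Q' = 1097.9452.
Overproduction ΔQ = 1097.9452 − 813.6986 = 284.2466; wedge = subsidy = 20.75.
The triangle = ½ × 284.2466 × 20.75 = €2949.06 million.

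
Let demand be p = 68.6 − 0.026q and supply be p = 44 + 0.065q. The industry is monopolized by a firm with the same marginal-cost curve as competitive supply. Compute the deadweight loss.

164.20

Competitive equilibrium: 68.6 − 0.026q = 44 + 0.065q → q* = 270.3297, p* = 61.5714.
Marginal revenue: MR = 68.6 − 0.052q. Set MR = MC: 68.6 − 0.052q = 44 + 0.065q → q_m = 210.2564.
Price p_m = 68.6 − 0.026·210.2564 = 63.1333; MC(q_m) = 44 + 0.065·210.2564 = 57.6667.
Competitive q* = 270.3297, so Δq = 60.0733; wedge = 63.1333 − 57.6667 = 5.4666.
DWL = ½ × 60.0733 × 5.4666 = 164.20.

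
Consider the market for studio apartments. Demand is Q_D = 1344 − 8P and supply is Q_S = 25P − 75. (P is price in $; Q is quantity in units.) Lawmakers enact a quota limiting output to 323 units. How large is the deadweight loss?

$37812.14

In inverse form: demand P = 168 − 0.125Q, supply P = 3 + 0.04Q.
Competitive equilibrium: 168 − 0.125Q = 3 + 0.04Q → Q* = 1000, P* = 43.
At Q = 323: demand price = 168 − 0.125·323 = 127.625; supply price = 3 + 0.04·323 = 15.92.
ΔQ = 1000 − 323 = 677; wedge = 127.625 − 15.92 = 111.705.
The triangle = ½ × 677 × 111.705 = $37812.14.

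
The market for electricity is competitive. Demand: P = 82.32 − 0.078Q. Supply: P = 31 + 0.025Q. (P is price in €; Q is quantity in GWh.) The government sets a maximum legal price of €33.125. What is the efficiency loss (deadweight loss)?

€8795.04

Competitive equilibrium: 82.32 − 0.078Q = 31 + 0.025Q → Q* = 498.2524, P* = 43.4563.
At the ceiling P = 33.125, quantity supplied = (33.125 − 31)/0.025 = 85.
Willingness to pay at Q' = 85: 82.32 − 0.078·85 = 75.69.
ΔQ = 498.2524 − 85 = 413.2524; wedge = 75.69 − 33.125 = 42.565.
DWL = ½ × 413.2524 × 42.565 = €8795.04.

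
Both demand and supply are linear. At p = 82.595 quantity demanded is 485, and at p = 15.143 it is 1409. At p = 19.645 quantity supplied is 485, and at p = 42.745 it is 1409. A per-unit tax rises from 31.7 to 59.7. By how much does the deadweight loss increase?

Demand slope = (15.143 − 82.595)/(1409 − 485) = −0.073, so p = 118 − 0.073q.
Supply slope = (42.745 − 19.645)/(1409 − 485) = 0.025, so p = 7.52 + 0.025q.
Competitive equilibrium: 118 − 0.073q = 7.52 + 0.025q → q* = 1127.3469, p* = 35.7037.
For a per-unit tax t: Δq = t/0.098, so DWL = ½·t·(t/0.098) = t²/0.196.
At t = 31.7: DWL = 5126.99. At t = 59.7: DWL = 18184.133.
Increase = 18184.133 − 5126.99 = 13057.14.

13057.14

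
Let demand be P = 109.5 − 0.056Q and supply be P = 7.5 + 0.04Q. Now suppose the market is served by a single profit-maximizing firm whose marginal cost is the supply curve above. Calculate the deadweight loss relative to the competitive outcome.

Competitive equilibrium: 109.5 − 0.056Q = 7.5 + 0.04Q → Q* = 1062.5, P* = 50.
Marginal revenue: MR = 109.5 − 0.112Q. Set MR = MC: 109.5 − 0.112Q = 7.5 + 0.04Q → Q_m = 671.05263.
Price P_m = 109.5 − 0.056·671.05263 = 71.92105; MC(Q_m) = 7.5 + 0.04·671.05263 = 34.34211.
Competitive Q* = 1062.5, so ΔQ = 391.44737; wedge = 71.92105 − 34.34211 = 37.57894.
DWL = ½ × 391.44737 × 37.57894 = 7355.09.

7355.09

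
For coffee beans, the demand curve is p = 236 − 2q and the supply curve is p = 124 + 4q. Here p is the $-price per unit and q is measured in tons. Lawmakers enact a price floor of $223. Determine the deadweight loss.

Competitive equilibrium: 236 − 2q = 124 + 4q → q* = 18.6667, p* = 198.6667.
At the floor p = 223, quantity demanded = (236 − 223)/2 = 6.5.
Sellers' marginal cost at q' = 6.5: 124 + 4·6.5 = 150.
Δq = 18.6667 − 6.5 = 12.1667; wedge = 223 − 150 = 73.
DWL = ½ × 12.1667 × 73 = $444.08.

$444.08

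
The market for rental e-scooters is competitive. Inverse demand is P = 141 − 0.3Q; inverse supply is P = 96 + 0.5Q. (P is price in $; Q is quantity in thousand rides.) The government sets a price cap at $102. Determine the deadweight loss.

Competitive equilibrium: 141 − 0.3Q = 96 + 0.5Q → Q* = 56.25, P* = 124.125.
At the ceiling P = 102, quantity supplied = (102 − 96)/0.5 = 12.
Willingness to pay at Q' = 12: 141 − 0.3·12 = 137.4.
ΔQ = 56.25 − 12 = 44.25; wedge = 137.4 − 102 = 35.4.
Welfare loss = ½ × 44.25 × 35.4 = $783.225 thousand.

$783.225 thousand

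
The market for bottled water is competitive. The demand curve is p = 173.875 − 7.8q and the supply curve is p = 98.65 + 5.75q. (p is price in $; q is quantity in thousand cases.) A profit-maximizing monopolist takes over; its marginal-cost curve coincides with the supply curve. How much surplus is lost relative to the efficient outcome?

$27.87 thousand

Competitive equilibrium: 173.875 − 7.8q = 98.65 + 5.75q → q* = 5.5517, p* = 130.572.
Marginal revenue: MR = 173.875 − 15.6q. Set MR = MC: 173.875 − 15.6q = 98.65 + 5.75q → q_m = 3.5234.
Price p_m = 173.875 − 7.8·3.5234 = 146.3925; MC(q_m) = 98.65 + 5.75·3.5234 = 118.9096.
Competitive q* = 5.5517, so Δq = 2.0283; wedge = 146.3925 − 118.9096 = 27.4829.
DWL = ½ × 2.0283 × 27.4829 = $27.87 thousand.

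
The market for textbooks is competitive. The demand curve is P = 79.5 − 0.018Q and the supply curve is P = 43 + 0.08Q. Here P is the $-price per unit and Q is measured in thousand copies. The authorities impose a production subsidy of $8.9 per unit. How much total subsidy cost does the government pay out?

$4123.06 thousand

Competitive equilibrium: 79.5 − 0.018Q = 43 + 0.08Q → Q* = 372.449, P* = 72.7959.
The subsidy lowers effective supply by 8.9: P = 34.1 + 0.08Q.
New quantity: 79.5 − 0.018Q = 34.1 + 0.08Q → Q' = 463.2653.
Total subsidy cost = 8.9 × 463.2653 = $4123.06 thousand.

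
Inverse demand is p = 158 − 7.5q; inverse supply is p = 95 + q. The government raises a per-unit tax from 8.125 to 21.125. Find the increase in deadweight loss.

22.37

Competitive equilibrium: 158 − 7.5q = 95 + q → q* = 7.4118, p* = 102.4118.
For a per-unit tax t: Δq = t/8.5, so DWL = ½·t·(t/8.5) = t²/17.
At t = 8.125: DWL = 3.883. At t = 21.125: DWL = 26.251.
Increase = 26.251 − 3.883 = 22.37.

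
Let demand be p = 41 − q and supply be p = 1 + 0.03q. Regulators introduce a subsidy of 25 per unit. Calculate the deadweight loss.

Competitive equilibrium: 41 − q = 1 + 0.03q → q* = 38.835, p* = 2.165.
The subsidy lowers effective supply by 25: p = 0.03q − 24.
New quantity: 41 − q = 0.03q − 24 → q' = 63.1068.
Overproduction Δq = 63.1068 − 38.835 = 24.2718; wedge = subsidy = 25.
The triangle = ½ × 24.2718 × 25 = 303.40.

303.40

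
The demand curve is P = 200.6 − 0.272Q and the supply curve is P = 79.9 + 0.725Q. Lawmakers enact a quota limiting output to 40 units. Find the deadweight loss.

3275.76

Competitive equilibrium: 200.6 − 0.272Q = 79.9 + 0.725Q → Q* = 121.0632, P* = 167.6708.
At Q = 40: demand price = 200.6 − 0.272·40 = 189.72; supply price = 79.9 + 0.725·40 = 108.9.
ΔQ = 121.0632 − 40 = 81.0632; wedge = 189.72 − 108.9 = 80.82.
Welfare loss = ½ × 81.0632 × 80.82 = 3275.76.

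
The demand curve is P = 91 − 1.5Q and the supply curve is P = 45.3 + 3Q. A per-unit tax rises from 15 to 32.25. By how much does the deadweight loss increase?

Competitive equilibrium: 91 − 1.5Q = 45.3 + 3Q → Q* = 10.1556, P* = 75.7667.
For a per-unit tax t: ΔQ = t/4.5, so DWL = ½·t·(t/4.5) = t²/9.
At t = 15: DWL = 25. At t = 32.25: DWL = 115.563.
Increase = 115.563 − 25 = 90.56.

90.56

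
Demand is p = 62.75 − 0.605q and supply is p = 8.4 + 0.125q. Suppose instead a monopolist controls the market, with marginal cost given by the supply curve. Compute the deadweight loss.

Competitive equilibrium: 62.75 − 0.605q = 8.4 + 0.125q → q* = 74.4521, p* = 17.7065.
Marginal revenue: MR = 62.75 − 1.21q. Set MR = MC: 62.75 − 1.21q = 8.4 + 0.125q → q_m = 40.7116.
Price p_m = 62.75 − 0.605·40.7116 = 38.1195; MC(q_m) = 8.4 + 0.125·40.7116 = 13.489.
Competitive q* = 74.4521, so Δq = 33.7405; wedge = 38.1195 − 13.489 = 24.6305.
DWL = ½ × 33.7405 × 24.6305 = 415.52.

415.52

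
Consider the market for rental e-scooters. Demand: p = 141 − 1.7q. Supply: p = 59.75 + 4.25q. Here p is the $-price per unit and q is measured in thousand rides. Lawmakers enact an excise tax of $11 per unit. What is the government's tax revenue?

$129.87 thousand

Competitive equilibrium: 141 − 1.7q = 59.75 + 4.25q → q* = 13.6555, p* = 117.7857.
With the tax, the buyer price exceeds the seller price by 11: (141 − 1.7q) − (59.75 + 4.25q) = 11 → q' = 11.8067.
Tax revenue = 11 × 11.8067 = $129.87 thousand.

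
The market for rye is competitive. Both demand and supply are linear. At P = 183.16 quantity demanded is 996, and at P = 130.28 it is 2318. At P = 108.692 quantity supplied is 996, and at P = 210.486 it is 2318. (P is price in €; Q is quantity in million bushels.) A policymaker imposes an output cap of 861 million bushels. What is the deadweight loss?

Demand slope = (130.28 − 183.16)/(2318 − 996) = −0.04, so P = 223 − 0.04Q.
Supply slope = (210.486 − 108.692)/(2318 − 996) = 0.077, so P = 32 + 0.077Q.
Competitive equilibrium: 223 − 0.04Q = 32 + 0.077Q → Q* = 1632.4786, P* = 157.7009.
At Q = 861: demand price = 223 − 0.04·861 = 188.56; supply price = 32 + 0.077·861 = 98.297.
ΔQ = 1632.4786 − 861 = 771.4786; wedge = 188.56 − 98.297 = 90.263.
Welfare loss = ½ × 771.4786 × 90.263 = €34817.99 million.

€34817.99 million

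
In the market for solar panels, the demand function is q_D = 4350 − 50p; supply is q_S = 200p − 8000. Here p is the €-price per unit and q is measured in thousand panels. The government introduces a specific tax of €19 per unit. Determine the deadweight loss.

In inverse form: demand p = 87 − 0.02q, supply p = 40 + 0.005q.
Competitive equilibrium: 87 − 0.02q = 40 + 0.005q → q* = 1880, p* = 49.4.
With the tax, the buyer price exceeds the seller price by 19: (87 − 0.02q) − (40 + 0.005q) = 19 → q' = 1120.
Δq = 1880 − 1120 = 760; the wedge equals the tax, 19.
Deadweight loss = ½ × 760 × 19 = €7220 thousand.

€7220 thousand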